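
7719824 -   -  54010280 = 61730104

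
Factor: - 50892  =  -2^2*3^1*4241^1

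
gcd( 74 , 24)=2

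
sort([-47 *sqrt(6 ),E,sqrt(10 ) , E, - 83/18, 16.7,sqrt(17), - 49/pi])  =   [  -  47 * sqrt(6 ), - 49/pi, - 83/18, E,E,sqrt ( 10 ),sqrt( 17),16.7 ]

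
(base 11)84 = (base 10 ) 92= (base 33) 2Q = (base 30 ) 32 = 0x5c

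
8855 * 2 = 17710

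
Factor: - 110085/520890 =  - 2^( - 1 )*41^1*97^ ( - 1) = - 41/194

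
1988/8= 497/2 = 248.50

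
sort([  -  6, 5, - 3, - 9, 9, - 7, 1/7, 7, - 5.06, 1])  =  [-9,-7, - 6, - 5.06, - 3, 1/7, 1,  5, 7,9]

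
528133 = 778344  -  250211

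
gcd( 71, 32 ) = 1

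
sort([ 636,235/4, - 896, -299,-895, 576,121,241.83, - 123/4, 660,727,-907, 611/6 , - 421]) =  [ - 907, - 896, - 895, - 421, - 299, - 123/4,235/4  ,  611/6,  121, 241.83 , 576, 636, 660, 727]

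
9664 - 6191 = 3473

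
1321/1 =1321 =1321.00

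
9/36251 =9/36251 = 0.00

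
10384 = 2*5192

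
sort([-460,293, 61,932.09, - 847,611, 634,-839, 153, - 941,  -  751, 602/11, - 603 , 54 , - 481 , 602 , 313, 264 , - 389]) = [ - 941, - 847,-839,-751, - 603, - 481, - 460,  -  389 , 54,602/11,61,153,264,293, 313,602,611 , 634,932.09 ] 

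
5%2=1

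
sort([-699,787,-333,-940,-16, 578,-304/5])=[-940,-699, - 333, - 304/5, - 16,578,787]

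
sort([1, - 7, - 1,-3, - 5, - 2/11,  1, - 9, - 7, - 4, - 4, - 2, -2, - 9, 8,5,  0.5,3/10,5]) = [ - 9, - 9,-7,-7 , - 5, - 4,-4, - 3, - 2, - 2, - 1 , - 2/11,3/10,0.5  ,  1,1, 5,5,8] 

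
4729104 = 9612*492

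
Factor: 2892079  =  2892079^1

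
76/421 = 76/421 = 0.18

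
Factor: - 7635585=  - 3^1*5^1*83^1*  6133^1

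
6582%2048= 438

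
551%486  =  65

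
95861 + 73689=169550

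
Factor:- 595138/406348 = -331/226 = - 2^(-1) * 113^(-1 )*331^1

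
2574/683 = 2574/683 = 3.77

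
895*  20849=18659855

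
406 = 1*406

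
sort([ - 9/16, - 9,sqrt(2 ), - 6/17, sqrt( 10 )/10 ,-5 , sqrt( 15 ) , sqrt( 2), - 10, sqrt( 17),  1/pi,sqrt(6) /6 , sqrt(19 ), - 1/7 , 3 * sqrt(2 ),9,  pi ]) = [ - 10, - 9, - 5,-9/16, - 6/17, - 1/7, sqrt( 10 ) /10,1/pi, sqrt(6) /6 , sqrt(2) , sqrt (2 ),pi,sqrt ( 15), sqrt( 17),3*sqrt (2 ),sqrt(19) , 9] 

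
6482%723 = 698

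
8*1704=13632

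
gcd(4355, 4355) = 4355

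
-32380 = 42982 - 75362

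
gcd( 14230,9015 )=5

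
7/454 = 7/454 = 0.02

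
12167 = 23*529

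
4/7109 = 4/7109= 0.00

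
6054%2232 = 1590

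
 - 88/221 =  - 1+133/221 = - 0.40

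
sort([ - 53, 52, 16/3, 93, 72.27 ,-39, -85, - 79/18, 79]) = [ - 85, - 53, - 39, - 79/18 , 16/3,  52 , 72.27 , 79, 93 ]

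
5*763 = 3815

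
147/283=147/283= 0.52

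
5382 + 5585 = 10967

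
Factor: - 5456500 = - 2^2 * 5^3*7^1*1559^1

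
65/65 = 1 = 1.00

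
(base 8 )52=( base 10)42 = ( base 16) 2A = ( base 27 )1F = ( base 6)110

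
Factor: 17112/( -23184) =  - 2^ (-1)*3^(-1) * 7^( - 1) * 31^1 = - 31/42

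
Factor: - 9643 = -9643^1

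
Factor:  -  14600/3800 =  - 73/19 = - 19^ ( - 1)* 73^1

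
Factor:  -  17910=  -2^1 *3^2*5^1 * 199^1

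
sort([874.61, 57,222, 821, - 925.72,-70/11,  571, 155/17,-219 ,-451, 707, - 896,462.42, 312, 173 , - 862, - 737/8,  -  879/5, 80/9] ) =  [ - 925.72, - 896, - 862, - 451,  -  219,-879/5, - 737/8 , - 70/11,  80/9, 155/17,  57,  173 , 222, 312, 462.42 , 571, 707, 821, 874.61]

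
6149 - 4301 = 1848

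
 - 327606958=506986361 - 834593319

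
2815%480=415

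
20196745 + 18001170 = 38197915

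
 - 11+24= 13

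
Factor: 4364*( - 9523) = - 41558372  =  -  2^2*89^1*107^1*1091^1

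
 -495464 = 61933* ( -8 ) 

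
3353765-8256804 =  - 4903039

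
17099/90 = 17099/90 =189.99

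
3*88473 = 265419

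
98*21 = 2058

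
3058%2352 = 706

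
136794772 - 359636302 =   -  222841530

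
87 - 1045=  - 958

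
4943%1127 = 435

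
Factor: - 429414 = -2^1*3^1*71569^1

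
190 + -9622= -9432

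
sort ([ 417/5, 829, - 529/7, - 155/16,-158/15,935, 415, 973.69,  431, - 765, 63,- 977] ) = [ - 977, - 765,  -  529/7, - 158/15, - 155/16 , 63, 417/5,415, 431, 829,  935, 973.69] 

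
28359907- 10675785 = 17684122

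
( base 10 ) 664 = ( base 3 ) 220121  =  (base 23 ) 15K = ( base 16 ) 298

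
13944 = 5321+8623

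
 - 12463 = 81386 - 93849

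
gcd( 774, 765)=9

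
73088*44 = 3215872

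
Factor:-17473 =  - 101^1*173^1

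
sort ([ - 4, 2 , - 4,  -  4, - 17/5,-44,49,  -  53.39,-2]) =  [-53.39, - 44, - 4,-4,  -  4,  -  17/5, - 2, 2,  49 ] 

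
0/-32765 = 0/1 = - 0.00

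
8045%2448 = 701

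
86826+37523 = 124349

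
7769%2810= 2149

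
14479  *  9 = 130311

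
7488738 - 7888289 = - 399551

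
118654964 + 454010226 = 572665190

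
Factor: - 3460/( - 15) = 2^2 * 3^ ( - 1)*173^1 = 692/3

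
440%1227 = 440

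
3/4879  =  3/4879 =0.00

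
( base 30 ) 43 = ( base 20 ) 63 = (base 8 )173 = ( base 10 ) 123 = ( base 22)5d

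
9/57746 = 9/57746 = 0.00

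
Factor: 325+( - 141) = 184 = 2^3* 23^1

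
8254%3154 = 1946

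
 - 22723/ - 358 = 63 + 169/358 = 63.47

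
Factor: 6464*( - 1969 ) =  - 12727616= - 2^6*11^1 * 101^1*179^1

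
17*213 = 3621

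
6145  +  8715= 14860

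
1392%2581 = 1392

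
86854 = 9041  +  77813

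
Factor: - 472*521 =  - 245912 =- 2^3*59^1*521^1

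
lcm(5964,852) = 5964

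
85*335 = 28475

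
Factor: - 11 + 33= 2^1*11^1 =22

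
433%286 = 147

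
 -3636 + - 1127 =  - 4763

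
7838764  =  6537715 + 1301049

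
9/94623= 3/31541 = 0.00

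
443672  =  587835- 144163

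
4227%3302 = 925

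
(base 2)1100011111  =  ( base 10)799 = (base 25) 16o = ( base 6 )3411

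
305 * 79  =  24095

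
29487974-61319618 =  - 31831644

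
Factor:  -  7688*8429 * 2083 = -2^3*31^2 * 2083^1*8429^1= - 134982882616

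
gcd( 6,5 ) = 1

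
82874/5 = 82874/5 = 16574.80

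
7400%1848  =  8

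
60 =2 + 58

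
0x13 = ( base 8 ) 23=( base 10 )19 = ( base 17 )12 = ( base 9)21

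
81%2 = 1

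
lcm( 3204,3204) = 3204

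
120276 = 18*6682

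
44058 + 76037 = 120095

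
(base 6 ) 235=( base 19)50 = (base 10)95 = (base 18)55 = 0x5F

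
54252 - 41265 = 12987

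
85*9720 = 826200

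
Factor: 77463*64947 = 5030989461  =  3^4*19^1 * 151^1*21649^1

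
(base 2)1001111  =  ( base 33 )2D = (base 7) 142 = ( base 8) 117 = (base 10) 79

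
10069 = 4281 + 5788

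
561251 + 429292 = 990543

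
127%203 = 127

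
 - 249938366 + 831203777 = 581265411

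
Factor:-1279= - 1279^1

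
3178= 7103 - 3925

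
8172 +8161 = 16333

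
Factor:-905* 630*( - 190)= 108328500 = 2^2*3^2*5^3*7^1*19^1 * 181^1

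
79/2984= 79/2984  =  0.03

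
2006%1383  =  623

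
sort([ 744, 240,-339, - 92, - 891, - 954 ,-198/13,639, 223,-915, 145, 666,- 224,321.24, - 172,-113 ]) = [ - 954,-915,-891, - 339, - 224,  -  172, - 113,-92,-198/13, 145,223,240,321.24, 639, 666, 744 ] 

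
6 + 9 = 15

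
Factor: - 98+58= - 2^3*5^1 = - 40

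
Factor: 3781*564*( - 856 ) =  - 1825406304 = - 2^5*3^1*19^1*47^1*107^1*199^1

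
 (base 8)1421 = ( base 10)785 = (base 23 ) 1B3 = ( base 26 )145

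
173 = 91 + 82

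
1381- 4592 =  - 3211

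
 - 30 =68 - 98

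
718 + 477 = 1195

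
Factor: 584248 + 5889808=6474056= 2^3*53^1*15269^1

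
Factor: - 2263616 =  - 2^6* 113^1*313^1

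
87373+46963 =134336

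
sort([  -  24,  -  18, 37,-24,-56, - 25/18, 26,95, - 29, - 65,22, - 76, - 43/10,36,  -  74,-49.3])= [ - 76,  -  74,  -  65, - 56, - 49.3, - 29 ,  -  24, - 24, - 18, - 43/10, - 25/18,22, 26,36 , 37, 95 ] 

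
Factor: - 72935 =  - 5^1*29^1*503^1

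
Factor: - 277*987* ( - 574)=156931026= 2^1*3^1*7^2*41^1*47^1*277^1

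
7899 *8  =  63192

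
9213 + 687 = 9900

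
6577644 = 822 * 8002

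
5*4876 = 24380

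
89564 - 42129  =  47435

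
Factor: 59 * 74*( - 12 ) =  -  52392 = -2^3*3^1*37^1*59^1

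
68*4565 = 310420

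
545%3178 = 545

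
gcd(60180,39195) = 15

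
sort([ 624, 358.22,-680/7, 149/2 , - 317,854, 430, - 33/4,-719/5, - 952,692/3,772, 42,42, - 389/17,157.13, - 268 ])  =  [ - 952, - 317,-268, - 719/5,  -  680/7, - 389/17, - 33/4,42,42,149/2,157.13, 692/3,  358.22,430,  624,772, 854 ] 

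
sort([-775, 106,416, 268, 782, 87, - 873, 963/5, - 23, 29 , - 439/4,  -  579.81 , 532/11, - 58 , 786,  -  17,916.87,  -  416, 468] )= [ - 873 ,-775, - 579.81, - 416,  -  439/4,-58, - 23, - 17, 29,532/11,  87,106, 963/5, 268,416, 468,782,786 , 916.87 ]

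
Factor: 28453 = 37^1*769^1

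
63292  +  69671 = 132963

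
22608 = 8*2826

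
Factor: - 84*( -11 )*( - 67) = - 2^2*3^1*7^1 * 11^1 * 67^1 = - 61908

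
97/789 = 97/789 = 0.12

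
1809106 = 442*4093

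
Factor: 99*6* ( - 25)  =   - 2^1  *  3^3*5^2 * 11^1 = - 14850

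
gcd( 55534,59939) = 1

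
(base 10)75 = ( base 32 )2B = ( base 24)33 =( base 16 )4b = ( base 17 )47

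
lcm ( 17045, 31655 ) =221585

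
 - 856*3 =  - 2568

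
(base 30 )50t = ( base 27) 65K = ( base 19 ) CA7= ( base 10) 4529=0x11b1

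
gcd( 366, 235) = 1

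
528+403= 931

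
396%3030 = 396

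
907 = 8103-7196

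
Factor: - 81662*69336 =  - 5662116432 = - 2^4*3^4*7^1*19^1*107^1*307^1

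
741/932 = 741/932 = 0.80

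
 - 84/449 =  - 84/449 = - 0.19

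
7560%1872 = 72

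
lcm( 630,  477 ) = 33390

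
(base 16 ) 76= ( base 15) 7d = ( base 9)141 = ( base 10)118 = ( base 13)91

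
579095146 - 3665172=575429974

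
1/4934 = 1/4934 = 0.00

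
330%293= 37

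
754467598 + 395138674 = 1149606272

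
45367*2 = 90734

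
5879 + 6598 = 12477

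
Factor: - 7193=-7193^1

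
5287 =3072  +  2215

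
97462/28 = 48731/14 =3480.79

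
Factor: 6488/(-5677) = -2^3 * 7^( - 1) = -8/7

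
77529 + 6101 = 83630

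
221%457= 221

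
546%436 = 110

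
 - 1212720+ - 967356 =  - 2180076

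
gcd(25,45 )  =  5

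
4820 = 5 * 964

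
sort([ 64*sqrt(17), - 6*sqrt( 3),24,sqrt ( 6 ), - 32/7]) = [ - 6 *sqrt( 3), - 32/7,  sqrt(6),24, 64 * sqrt(17 )]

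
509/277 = 509/277 = 1.84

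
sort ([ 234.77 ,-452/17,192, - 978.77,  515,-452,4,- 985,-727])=[ - 985,-978.77,- 727, - 452, - 452/17,4,192,234.77,515]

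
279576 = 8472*33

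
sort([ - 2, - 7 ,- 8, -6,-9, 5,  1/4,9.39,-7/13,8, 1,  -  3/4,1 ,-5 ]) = [-9, -8, - 7, - 6, - 5, - 2, - 3/4 , - 7/13, 1/4,1,1,5,  8,9.39 ] 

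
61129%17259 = 9352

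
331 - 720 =  -  389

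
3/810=1/270 = 0.00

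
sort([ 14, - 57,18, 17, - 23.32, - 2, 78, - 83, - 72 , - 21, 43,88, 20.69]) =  [ - 83, - 72, - 57, - 23.32 , - 21,-2,14 , 17, 18, 20.69, 43, 78, 88 ] 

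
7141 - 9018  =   - 1877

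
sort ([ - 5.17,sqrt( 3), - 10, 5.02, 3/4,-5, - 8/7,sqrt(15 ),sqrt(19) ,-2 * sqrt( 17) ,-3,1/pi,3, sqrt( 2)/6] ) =[ - 10, - 2*sqrt( 17),-5.17, - 5,-3, - 8/7,sqrt(2 )/6,  1/pi,  3/4,sqrt (3 ),3, sqrt(15),sqrt( 19 ),5.02 ] 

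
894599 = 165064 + 729535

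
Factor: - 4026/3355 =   -  2^1*3^1*5^(-1)= - 6/5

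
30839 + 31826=62665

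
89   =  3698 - 3609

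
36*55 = 1980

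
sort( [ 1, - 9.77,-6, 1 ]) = [ - 9.77, - 6,1, 1 ] 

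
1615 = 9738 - 8123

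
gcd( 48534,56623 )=8089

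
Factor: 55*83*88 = 2^3*5^1*11^2*83^1 = 401720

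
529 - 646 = -117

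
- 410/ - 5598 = 205/2799 = 0.07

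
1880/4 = 470 = 470.00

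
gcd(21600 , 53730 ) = 270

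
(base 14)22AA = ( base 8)13616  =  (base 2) 1011110001110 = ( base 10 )6030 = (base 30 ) 6L0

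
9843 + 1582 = 11425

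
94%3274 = 94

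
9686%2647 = 1745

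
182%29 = 8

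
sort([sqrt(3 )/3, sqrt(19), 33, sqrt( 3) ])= [ sqrt( 3)/3, sqrt(3) , sqrt( 19), 33]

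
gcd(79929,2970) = 9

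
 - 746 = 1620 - 2366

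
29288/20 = 7322/5 = 1464.40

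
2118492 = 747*2836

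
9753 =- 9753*( - 1)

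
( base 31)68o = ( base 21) deb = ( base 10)6038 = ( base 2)1011110010110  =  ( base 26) 8o6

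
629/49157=629/49157= 0.01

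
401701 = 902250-500549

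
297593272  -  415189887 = -117596615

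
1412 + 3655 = 5067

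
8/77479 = 8/77479 = 0.00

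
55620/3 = 18540=18540.00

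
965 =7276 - 6311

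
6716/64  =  1679/16= 104.94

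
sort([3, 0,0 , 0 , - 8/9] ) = [-8/9,0, 0,  0, 3]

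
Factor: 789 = 3^1* 263^1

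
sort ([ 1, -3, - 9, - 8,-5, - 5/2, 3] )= [ - 9, - 8, -5, - 3, - 5/2,1,3 ]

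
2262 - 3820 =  - 1558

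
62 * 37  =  2294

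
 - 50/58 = - 1 + 4/29 = -  0.86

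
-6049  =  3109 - 9158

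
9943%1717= 1358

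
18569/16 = 18569/16 = 1160.56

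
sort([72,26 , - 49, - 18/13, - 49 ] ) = [ - 49,-49 , - 18/13 , 26, 72]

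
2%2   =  0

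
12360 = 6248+6112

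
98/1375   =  98/1375= 0.07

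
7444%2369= 337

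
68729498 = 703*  97766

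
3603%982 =657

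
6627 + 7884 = 14511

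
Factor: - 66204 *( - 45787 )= 3031282548= 2^2*3^3*7^1*31^1*211^1*613^1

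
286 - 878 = -592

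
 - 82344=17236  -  99580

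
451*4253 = 1918103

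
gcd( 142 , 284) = 142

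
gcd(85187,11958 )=1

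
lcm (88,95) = 8360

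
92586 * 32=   2962752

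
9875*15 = 148125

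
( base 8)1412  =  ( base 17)2BD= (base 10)778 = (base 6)3334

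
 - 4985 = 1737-6722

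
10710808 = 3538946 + 7171862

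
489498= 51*9598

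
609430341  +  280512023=889942364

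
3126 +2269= 5395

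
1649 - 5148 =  - 3499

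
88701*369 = 32730669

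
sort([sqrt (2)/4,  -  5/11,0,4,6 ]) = [ -5/11,0,sqrt( 2)/4,4,6]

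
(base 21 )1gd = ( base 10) 790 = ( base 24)18M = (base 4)30112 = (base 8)1426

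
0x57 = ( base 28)33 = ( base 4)1113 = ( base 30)2r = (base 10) 87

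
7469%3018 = 1433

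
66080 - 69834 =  - 3754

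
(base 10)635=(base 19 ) 1e8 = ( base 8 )1173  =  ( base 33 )J8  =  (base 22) 16j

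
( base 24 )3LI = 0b100011001010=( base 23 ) 45j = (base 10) 2250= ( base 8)4312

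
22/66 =1/3 = 0.33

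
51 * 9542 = 486642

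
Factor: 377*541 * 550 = 112176350 = 2^1*5^2*11^1 * 13^1*29^1*541^1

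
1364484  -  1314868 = 49616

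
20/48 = 5/12 = 0.42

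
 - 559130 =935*(-598 )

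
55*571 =31405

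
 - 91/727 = - 91/727 = -0.13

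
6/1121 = 6/1121 = 0.01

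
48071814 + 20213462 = 68285276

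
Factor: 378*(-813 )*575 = -2^1*3^4*5^2*7^1*23^1* 271^1 = -176705550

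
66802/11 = 6072+10/11 = 6072.91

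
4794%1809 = 1176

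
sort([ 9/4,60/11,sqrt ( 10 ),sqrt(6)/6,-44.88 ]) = [-44.88,  sqrt( 6 ) /6,9/4,  sqrt(10 ),60/11]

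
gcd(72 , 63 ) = 9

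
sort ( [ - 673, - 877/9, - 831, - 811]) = [ - 831, - 811,-673, - 877/9 ]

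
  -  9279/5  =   - 9279/5= -1855.80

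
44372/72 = 616 + 5/18 = 616.28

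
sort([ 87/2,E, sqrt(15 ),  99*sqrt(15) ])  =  [ E,sqrt(15),87/2,99  *  sqrt(15)]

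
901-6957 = -6056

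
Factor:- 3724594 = - 2^1*1862297^1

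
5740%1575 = 1015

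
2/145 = 2/145=0.01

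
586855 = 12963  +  573892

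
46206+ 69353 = 115559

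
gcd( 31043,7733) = 37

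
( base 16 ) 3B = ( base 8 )73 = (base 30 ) 1T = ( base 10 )59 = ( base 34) 1p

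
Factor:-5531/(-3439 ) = 19^( - 1) * 181^( - 1)*5531^1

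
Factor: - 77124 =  - 2^2*3^1*6427^1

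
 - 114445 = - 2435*47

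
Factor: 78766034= 2^1*1901^1*20717^1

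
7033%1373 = 168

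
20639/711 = 29 + 20/711 = 29.03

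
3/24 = 1/8=   0.12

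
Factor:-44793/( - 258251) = 3^4 * 467^( - 1 )  =  81/467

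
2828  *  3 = 8484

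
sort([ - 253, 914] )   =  [ - 253,  914 ]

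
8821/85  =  8821/85  =  103.78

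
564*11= 6204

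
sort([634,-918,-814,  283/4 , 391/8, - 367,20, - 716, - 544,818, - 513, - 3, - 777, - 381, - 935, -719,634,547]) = [ - 935,  -  918, - 814,  -  777,  -  719,  -  716, - 544, - 513, - 381, - 367, -3 , 20, 391/8,283/4, 547,634,  634, 818]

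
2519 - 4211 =- 1692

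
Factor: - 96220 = -2^2* 5^1*17^1*283^1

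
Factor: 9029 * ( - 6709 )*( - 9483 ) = 3^1*29^1*109^1*6709^1*9029^1 = 574438044963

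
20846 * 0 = 0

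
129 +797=926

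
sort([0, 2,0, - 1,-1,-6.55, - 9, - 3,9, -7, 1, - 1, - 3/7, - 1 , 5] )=[-9,-7, - 6.55 ,  -  3, - 1,  -  1, - 1 , - 1, - 3/7, 0,  0, 1,2, 5 , 9 ] 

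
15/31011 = 5/10337 = 0.00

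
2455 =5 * 491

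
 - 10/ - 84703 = 10/84703 = 0.00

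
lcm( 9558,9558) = 9558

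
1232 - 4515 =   -  3283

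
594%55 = 44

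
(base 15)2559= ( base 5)223314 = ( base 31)88n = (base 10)7959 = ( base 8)17427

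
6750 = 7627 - 877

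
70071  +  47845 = 117916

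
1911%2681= 1911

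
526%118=54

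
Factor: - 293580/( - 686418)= 210/491 = 2^1*3^1*5^1*7^1*491^(- 1) 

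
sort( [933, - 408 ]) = [  -  408,933]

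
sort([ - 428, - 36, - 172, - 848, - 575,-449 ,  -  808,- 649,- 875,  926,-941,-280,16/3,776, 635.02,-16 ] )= [ - 941,-875,-848,-808, - 649,-575, - 449,-428 , - 280,  -  172, - 36, - 16,16/3, 635.02, 776, 926 ]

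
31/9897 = 31/9897 = 0.00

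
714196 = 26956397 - 26242201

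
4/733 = 4/733 = 0.01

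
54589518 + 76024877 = 130614395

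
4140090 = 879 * 4710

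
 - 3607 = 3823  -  7430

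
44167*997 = 44034499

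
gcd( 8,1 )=1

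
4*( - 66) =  - 264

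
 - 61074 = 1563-62637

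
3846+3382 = 7228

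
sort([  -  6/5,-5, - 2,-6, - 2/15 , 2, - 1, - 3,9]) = [ - 6,-5,-3, - 2, - 6/5, - 1, - 2/15, 2, 9]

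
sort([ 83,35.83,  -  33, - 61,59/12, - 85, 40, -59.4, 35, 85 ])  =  [ - 85, - 61, - 59.4, - 33  ,  59/12, 35, 35.83, 40, 83,  85]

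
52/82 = 26/41 = 0.63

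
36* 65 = 2340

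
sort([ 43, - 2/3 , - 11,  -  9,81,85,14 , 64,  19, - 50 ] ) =[ - 50,-11, - 9 , - 2/3,14, 19, 43, 64,  81 , 85]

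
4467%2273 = 2194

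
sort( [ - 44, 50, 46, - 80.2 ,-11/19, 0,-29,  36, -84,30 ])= [ - 84 , -80.2, - 44,-29, - 11/19, 0 , 30 , 36, 46,50]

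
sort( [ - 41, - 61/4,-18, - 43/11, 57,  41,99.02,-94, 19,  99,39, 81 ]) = [ - 94, - 41 , - 18,  -  61/4, - 43/11,19, 39, 41, 57,81 , 99, 99.02]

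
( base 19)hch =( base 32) 67E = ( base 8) 14356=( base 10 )6382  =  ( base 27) 8KA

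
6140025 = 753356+5386669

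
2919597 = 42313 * 69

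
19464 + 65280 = 84744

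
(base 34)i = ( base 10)18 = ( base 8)22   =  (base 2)10010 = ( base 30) I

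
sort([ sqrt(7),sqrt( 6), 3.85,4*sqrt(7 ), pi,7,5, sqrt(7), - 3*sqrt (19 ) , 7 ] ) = [ - 3 * sqrt (19) , sqrt( 6),sqrt(7), sqrt(7),pi,3.85,5,7,7,4* sqrt( 7) ] 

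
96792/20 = 24198/5 = 4839.60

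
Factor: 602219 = 337^1*1787^1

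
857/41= 20+37/41 = 20.90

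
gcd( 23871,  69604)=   1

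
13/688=13/688 = 0.02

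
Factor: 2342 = 2^1*1171^1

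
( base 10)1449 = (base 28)1NL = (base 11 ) 10A8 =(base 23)2h0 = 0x5a9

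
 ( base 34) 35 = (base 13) 83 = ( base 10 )107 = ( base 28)3n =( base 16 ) 6B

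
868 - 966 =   -  98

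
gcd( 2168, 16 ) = 8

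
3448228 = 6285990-2837762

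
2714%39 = 23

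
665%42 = 35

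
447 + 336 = 783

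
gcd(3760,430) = 10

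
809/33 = 809/33=24.52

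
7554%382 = 296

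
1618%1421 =197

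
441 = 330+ 111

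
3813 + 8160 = 11973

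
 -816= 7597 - 8413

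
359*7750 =2782250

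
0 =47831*0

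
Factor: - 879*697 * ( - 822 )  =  503608986 =2^1 *3^2*17^1*41^1*137^1*293^1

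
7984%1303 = 166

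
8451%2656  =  483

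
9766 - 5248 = 4518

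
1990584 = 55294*36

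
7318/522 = 3659/261  =  14.02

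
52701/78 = 17567/26 = 675.65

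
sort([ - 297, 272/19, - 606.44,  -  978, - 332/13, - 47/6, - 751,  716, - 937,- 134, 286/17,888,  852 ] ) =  [ - 978  , -937, - 751, - 606.44, - 297, - 134, - 332/13, - 47/6,272/19,286/17, 716,  852,888 ]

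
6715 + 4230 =10945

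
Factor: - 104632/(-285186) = 2^2*3^( - 1)*41^1*149^( - 1 )  =  164/447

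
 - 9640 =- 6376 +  - 3264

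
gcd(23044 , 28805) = 5761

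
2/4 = 1/2= 0.50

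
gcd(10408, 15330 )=2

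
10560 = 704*15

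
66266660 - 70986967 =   -  4720307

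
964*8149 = 7855636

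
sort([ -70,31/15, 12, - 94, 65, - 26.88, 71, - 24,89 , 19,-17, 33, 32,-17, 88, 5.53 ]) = [-94,-70, - 26.88,- 24, - 17,-17, 31/15, 5.53,12,19, 32, 33, 65,71, 88, 89]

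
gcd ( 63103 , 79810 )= 1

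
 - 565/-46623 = 565/46623 = 0.01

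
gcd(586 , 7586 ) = 2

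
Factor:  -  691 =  - 691^1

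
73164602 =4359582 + 68805020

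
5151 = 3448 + 1703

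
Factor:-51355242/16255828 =- 25677621/8127914 = - 2^(  -  1)*3^3*951023^1*4063957^( - 1)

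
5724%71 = 44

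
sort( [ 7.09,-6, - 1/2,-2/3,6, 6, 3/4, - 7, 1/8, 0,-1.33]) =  [ - 7, - 6,-1.33, - 2/3, - 1/2,0, 1/8, 3/4, 6, 6,7.09 ] 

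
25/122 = 25/122 =0.20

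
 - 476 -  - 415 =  - 61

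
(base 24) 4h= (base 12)95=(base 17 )6b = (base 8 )161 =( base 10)113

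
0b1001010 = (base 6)202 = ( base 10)74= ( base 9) 82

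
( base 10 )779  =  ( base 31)p4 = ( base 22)1D9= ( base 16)30B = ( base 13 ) 47c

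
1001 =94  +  907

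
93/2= 93/2= 46.50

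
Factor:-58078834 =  - 2^1*11^1*17^1*155291^1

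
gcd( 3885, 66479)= 7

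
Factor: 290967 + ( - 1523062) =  -5^1*31^1*7949^1 = - 1232095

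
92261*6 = 553566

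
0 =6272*0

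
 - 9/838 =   -  9/838=- 0.01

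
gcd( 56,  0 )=56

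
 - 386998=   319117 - 706115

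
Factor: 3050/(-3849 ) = -2^1 * 3^( - 1 )*  5^2*61^1*1283^(-1)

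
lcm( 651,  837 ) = 5859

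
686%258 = 170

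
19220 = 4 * 4805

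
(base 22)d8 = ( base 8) 446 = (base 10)294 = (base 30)9O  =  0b100100110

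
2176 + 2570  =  4746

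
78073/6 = 78073/6 = 13012.17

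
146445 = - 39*( - 3755 ) 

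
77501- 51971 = 25530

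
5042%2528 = 2514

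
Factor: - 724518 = - 2^1*3^3*13417^1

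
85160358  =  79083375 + 6076983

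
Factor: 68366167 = 1297^1*52711^1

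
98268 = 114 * 862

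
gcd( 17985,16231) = 1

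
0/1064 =0 = 0.00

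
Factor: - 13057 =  - 11^1 * 1187^1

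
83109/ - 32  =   -83109/32  =  -2597.16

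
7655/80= 95 + 11/16 = 95.69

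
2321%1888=433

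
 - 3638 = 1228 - 4866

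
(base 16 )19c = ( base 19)12d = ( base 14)216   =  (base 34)C4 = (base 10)412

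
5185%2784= 2401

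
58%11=3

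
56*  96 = 5376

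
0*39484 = 0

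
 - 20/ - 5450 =2/545 = 0.00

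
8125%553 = 383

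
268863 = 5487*49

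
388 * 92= 35696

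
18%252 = 18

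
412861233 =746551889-333690656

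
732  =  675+57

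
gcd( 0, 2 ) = 2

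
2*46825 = 93650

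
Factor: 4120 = 2^3*5^1*103^1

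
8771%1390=431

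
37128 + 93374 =130502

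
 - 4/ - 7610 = 2/3805 = 0.00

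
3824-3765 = 59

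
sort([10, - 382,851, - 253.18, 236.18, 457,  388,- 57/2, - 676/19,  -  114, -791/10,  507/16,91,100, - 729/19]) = [-382, - 253.18,-114, - 791/10, -729/19 , - 676/19, - 57/2, 10,507/16,91,100,236.18, 388  ,  457 , 851 ]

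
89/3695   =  89/3695 = 0.02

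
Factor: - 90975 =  - 3^1 * 5^2*1213^1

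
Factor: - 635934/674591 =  - 2^1*3^1* 13^1*47^( - 1) * 263^1*463^( - 1 ) = - 20514/21761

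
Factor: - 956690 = - 2^1 * 5^1*7^1 * 79^1*173^1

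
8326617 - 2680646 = 5645971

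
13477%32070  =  13477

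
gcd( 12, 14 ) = 2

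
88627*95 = 8419565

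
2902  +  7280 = 10182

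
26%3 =2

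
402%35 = 17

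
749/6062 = 107/866 = 0.12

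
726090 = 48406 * 15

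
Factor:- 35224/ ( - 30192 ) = 2^( - 1 )* 3^( - 1)*7^1 = 7/6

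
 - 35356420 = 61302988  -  96659408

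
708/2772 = 59/231  =  0.26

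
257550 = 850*303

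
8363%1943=591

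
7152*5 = 35760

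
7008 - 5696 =1312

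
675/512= 1  +  163/512 = 1.32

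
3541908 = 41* 86388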